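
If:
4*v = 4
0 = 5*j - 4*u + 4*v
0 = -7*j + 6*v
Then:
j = 6/7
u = 29/14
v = 1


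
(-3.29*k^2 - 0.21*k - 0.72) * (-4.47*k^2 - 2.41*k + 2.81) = 14.7063*k^4 + 8.8676*k^3 - 5.5204*k^2 + 1.1451*k - 2.0232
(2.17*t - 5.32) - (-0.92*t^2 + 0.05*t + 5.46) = 0.92*t^2 + 2.12*t - 10.78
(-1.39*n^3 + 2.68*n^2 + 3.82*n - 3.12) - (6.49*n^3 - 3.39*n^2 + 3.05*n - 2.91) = -7.88*n^3 + 6.07*n^2 + 0.77*n - 0.21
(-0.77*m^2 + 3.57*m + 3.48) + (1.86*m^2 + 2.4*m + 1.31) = 1.09*m^2 + 5.97*m + 4.79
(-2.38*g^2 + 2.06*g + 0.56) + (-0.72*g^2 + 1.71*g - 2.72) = -3.1*g^2 + 3.77*g - 2.16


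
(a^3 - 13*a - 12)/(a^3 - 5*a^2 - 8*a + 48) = (a + 1)/(a - 4)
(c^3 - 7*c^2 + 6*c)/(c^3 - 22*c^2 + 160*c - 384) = c*(c - 1)/(c^2 - 16*c + 64)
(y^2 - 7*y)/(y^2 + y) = (y - 7)/(y + 1)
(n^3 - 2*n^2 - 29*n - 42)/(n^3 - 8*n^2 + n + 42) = (n + 3)/(n - 3)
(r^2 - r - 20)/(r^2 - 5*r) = (r + 4)/r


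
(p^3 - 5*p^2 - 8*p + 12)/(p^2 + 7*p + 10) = (p^2 - 7*p + 6)/(p + 5)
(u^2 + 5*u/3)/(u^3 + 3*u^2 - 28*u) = (u + 5/3)/(u^2 + 3*u - 28)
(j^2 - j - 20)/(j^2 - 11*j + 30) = (j + 4)/(j - 6)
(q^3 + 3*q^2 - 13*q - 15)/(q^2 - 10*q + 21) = (q^2 + 6*q + 5)/(q - 7)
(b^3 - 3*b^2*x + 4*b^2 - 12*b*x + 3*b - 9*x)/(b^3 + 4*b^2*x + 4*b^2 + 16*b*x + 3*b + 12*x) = (b - 3*x)/(b + 4*x)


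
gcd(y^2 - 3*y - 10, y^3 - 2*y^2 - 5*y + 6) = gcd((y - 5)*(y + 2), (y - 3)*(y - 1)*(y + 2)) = y + 2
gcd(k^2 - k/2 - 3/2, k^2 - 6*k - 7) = k + 1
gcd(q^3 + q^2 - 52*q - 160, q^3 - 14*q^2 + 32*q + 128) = q - 8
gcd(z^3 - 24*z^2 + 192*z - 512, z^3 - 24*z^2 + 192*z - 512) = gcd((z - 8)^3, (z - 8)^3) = z^3 - 24*z^2 + 192*z - 512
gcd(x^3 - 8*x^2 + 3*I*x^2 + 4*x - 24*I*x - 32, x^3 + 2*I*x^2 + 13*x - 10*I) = x - I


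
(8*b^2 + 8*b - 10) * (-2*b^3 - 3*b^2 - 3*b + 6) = -16*b^5 - 40*b^4 - 28*b^3 + 54*b^2 + 78*b - 60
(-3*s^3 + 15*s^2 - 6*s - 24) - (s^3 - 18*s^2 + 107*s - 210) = -4*s^3 + 33*s^2 - 113*s + 186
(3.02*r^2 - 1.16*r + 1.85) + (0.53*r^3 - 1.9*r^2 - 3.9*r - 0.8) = 0.53*r^3 + 1.12*r^2 - 5.06*r + 1.05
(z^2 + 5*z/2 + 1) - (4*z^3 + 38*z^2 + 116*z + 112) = -4*z^3 - 37*z^2 - 227*z/2 - 111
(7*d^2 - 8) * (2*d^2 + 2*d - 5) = 14*d^4 + 14*d^3 - 51*d^2 - 16*d + 40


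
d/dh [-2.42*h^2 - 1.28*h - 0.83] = -4.84*h - 1.28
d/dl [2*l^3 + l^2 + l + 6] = 6*l^2 + 2*l + 1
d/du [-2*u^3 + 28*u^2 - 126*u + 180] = -6*u^2 + 56*u - 126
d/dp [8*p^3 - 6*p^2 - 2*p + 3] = 24*p^2 - 12*p - 2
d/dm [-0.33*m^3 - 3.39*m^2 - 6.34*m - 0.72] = -0.99*m^2 - 6.78*m - 6.34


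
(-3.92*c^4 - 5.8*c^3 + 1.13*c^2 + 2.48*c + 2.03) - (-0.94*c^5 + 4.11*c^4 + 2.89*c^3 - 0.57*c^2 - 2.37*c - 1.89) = 0.94*c^5 - 8.03*c^4 - 8.69*c^3 + 1.7*c^2 + 4.85*c + 3.92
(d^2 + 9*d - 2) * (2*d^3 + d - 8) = 2*d^5 + 18*d^4 - 3*d^3 + d^2 - 74*d + 16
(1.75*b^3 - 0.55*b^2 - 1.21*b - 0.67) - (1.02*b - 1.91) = 1.75*b^3 - 0.55*b^2 - 2.23*b + 1.24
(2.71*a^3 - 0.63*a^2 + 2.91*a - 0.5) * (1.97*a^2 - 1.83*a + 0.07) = 5.3387*a^5 - 6.2004*a^4 + 7.0753*a^3 - 6.3544*a^2 + 1.1187*a - 0.035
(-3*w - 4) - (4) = -3*w - 8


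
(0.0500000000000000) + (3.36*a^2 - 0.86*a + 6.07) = 3.36*a^2 - 0.86*a + 6.12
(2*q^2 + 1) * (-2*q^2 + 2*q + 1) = -4*q^4 + 4*q^3 + 2*q + 1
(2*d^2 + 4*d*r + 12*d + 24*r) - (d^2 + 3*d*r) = d^2 + d*r + 12*d + 24*r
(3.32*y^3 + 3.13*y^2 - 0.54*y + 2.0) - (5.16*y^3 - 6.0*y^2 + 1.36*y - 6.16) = -1.84*y^3 + 9.13*y^2 - 1.9*y + 8.16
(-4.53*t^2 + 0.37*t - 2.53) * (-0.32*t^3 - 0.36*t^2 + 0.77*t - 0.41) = 1.4496*t^5 + 1.5124*t^4 - 2.8117*t^3 + 3.053*t^2 - 2.0998*t + 1.0373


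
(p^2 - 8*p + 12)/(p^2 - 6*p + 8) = (p - 6)/(p - 4)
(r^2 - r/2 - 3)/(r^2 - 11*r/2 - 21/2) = (r - 2)/(r - 7)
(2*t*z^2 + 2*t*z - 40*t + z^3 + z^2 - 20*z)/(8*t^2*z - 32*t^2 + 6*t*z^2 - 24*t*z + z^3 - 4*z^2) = (z + 5)/(4*t + z)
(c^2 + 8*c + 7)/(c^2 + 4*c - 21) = (c + 1)/(c - 3)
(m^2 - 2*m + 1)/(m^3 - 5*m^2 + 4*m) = (m - 1)/(m*(m - 4))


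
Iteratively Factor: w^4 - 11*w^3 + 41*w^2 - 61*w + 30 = (w - 2)*(w^3 - 9*w^2 + 23*w - 15) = (w - 2)*(w - 1)*(w^2 - 8*w + 15) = (w - 3)*(w - 2)*(w - 1)*(w - 5)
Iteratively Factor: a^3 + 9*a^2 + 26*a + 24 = (a + 3)*(a^2 + 6*a + 8) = (a + 3)*(a + 4)*(a + 2)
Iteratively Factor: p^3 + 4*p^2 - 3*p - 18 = (p - 2)*(p^2 + 6*p + 9) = (p - 2)*(p + 3)*(p + 3)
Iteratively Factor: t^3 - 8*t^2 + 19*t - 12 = (t - 1)*(t^2 - 7*t + 12) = (t - 3)*(t - 1)*(t - 4)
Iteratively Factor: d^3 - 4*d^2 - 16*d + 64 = (d + 4)*(d^2 - 8*d + 16) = (d - 4)*(d + 4)*(d - 4)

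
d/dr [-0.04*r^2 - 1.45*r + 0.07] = -0.08*r - 1.45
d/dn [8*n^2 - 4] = 16*n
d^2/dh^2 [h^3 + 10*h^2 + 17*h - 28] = 6*h + 20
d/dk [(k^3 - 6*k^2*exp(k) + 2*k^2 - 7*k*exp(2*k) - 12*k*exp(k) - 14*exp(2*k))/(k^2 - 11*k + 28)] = ((2*k - 11)*(-k^3 + 6*k^2*exp(k) - 2*k^2 + 7*k*exp(2*k) + 12*k*exp(k) + 14*exp(2*k)) + (k^2 - 11*k + 28)*(-6*k^2*exp(k) + 3*k^2 - 14*k*exp(2*k) - 24*k*exp(k) + 4*k - 35*exp(2*k) - 12*exp(k)))/(k^2 - 11*k + 28)^2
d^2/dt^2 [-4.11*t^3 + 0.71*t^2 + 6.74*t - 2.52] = 1.42 - 24.66*t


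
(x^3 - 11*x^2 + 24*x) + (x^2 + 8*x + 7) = x^3 - 10*x^2 + 32*x + 7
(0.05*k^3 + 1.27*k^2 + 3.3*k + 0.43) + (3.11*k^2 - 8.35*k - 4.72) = 0.05*k^3 + 4.38*k^2 - 5.05*k - 4.29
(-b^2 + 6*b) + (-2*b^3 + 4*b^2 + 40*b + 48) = -2*b^3 + 3*b^2 + 46*b + 48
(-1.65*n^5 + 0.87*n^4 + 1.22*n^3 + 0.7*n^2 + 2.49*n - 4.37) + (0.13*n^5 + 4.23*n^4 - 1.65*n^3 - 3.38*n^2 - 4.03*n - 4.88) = -1.52*n^5 + 5.1*n^4 - 0.43*n^3 - 2.68*n^2 - 1.54*n - 9.25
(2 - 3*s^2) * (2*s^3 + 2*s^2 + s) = -6*s^5 - 6*s^4 + s^3 + 4*s^2 + 2*s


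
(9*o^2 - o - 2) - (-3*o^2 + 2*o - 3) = 12*o^2 - 3*o + 1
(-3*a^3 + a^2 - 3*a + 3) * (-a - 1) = 3*a^4 + 2*a^3 + 2*a^2 - 3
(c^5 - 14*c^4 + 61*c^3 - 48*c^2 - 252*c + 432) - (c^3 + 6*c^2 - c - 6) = c^5 - 14*c^4 + 60*c^3 - 54*c^2 - 251*c + 438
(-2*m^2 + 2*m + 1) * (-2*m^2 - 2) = 4*m^4 - 4*m^3 + 2*m^2 - 4*m - 2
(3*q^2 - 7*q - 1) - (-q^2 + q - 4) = 4*q^2 - 8*q + 3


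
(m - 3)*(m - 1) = m^2 - 4*m + 3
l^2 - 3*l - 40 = (l - 8)*(l + 5)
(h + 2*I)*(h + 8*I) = h^2 + 10*I*h - 16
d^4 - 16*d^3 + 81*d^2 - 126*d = d*(d - 7)*(d - 6)*(d - 3)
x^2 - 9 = (x - 3)*(x + 3)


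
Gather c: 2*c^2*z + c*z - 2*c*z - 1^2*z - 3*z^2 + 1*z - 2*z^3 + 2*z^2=2*c^2*z - c*z - 2*z^3 - z^2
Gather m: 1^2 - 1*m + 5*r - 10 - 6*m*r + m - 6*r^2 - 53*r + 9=-6*m*r - 6*r^2 - 48*r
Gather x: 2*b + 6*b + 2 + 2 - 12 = 8*b - 8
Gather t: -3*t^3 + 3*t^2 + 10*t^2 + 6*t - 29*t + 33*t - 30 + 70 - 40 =-3*t^3 + 13*t^2 + 10*t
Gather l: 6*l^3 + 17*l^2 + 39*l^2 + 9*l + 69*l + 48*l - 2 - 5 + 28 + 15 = 6*l^3 + 56*l^2 + 126*l + 36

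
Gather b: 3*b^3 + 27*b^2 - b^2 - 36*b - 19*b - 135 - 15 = 3*b^3 + 26*b^2 - 55*b - 150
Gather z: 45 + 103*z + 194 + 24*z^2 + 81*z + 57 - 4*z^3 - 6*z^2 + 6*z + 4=-4*z^3 + 18*z^2 + 190*z + 300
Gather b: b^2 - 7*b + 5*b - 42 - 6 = b^2 - 2*b - 48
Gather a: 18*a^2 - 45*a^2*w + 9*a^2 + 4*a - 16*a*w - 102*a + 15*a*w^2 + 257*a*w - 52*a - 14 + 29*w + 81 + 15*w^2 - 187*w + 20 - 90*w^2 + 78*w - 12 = a^2*(27 - 45*w) + a*(15*w^2 + 241*w - 150) - 75*w^2 - 80*w + 75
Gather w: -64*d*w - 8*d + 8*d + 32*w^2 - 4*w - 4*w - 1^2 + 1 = 32*w^2 + w*(-64*d - 8)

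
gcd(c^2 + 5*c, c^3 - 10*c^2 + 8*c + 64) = 1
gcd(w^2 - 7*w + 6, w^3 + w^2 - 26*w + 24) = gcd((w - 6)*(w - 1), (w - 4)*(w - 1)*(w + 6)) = w - 1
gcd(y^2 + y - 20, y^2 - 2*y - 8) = y - 4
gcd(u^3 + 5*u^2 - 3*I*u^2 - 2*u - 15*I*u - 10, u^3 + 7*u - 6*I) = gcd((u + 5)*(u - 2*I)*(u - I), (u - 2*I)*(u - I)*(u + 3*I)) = u^2 - 3*I*u - 2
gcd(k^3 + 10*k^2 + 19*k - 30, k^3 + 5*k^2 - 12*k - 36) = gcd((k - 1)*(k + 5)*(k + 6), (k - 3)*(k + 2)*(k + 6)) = k + 6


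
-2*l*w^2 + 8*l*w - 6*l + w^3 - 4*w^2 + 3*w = (-2*l + w)*(w - 3)*(w - 1)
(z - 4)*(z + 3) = z^2 - z - 12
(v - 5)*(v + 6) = v^2 + v - 30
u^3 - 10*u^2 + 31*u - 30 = (u - 5)*(u - 3)*(u - 2)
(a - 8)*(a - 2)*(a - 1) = a^3 - 11*a^2 + 26*a - 16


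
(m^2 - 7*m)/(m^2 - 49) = m/(m + 7)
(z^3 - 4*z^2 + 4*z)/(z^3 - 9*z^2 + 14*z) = (z - 2)/(z - 7)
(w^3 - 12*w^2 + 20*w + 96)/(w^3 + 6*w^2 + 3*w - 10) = (w^2 - 14*w + 48)/(w^2 + 4*w - 5)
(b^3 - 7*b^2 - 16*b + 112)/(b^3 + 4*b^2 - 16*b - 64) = (b - 7)/(b + 4)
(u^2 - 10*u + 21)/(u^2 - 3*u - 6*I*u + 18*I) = (u - 7)/(u - 6*I)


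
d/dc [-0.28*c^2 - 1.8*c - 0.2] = -0.56*c - 1.8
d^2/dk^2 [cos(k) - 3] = -cos(k)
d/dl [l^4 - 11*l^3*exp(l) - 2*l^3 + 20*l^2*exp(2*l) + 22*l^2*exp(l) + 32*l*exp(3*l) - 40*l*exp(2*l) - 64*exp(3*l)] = -11*l^3*exp(l) + 4*l^3 + 40*l^2*exp(2*l) - 11*l^2*exp(l) - 6*l^2 + 96*l*exp(3*l) - 40*l*exp(2*l) + 44*l*exp(l) - 160*exp(3*l) - 40*exp(2*l)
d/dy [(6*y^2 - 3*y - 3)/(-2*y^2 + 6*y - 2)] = 3*(5*y^2 - 6*y + 4)/(2*(y^4 - 6*y^3 + 11*y^2 - 6*y + 1))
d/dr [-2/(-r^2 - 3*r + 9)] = 2*(-2*r - 3)/(r^2 + 3*r - 9)^2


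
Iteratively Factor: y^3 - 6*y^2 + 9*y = (y)*(y^2 - 6*y + 9) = y*(y - 3)*(y - 3)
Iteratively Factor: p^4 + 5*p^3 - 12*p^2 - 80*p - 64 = (p - 4)*(p^3 + 9*p^2 + 24*p + 16) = (p - 4)*(p + 4)*(p^2 + 5*p + 4) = (p - 4)*(p + 1)*(p + 4)*(p + 4)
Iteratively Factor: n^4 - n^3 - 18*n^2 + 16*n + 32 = (n + 4)*(n^3 - 5*n^2 + 2*n + 8) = (n - 2)*(n + 4)*(n^2 - 3*n - 4) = (n - 4)*(n - 2)*(n + 4)*(n + 1)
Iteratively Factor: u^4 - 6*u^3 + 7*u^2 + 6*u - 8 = (u - 1)*(u^3 - 5*u^2 + 2*u + 8) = (u - 1)*(u + 1)*(u^2 - 6*u + 8) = (u - 4)*(u - 1)*(u + 1)*(u - 2)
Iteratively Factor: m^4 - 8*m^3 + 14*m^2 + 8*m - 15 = (m - 3)*(m^3 - 5*m^2 - m + 5) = (m - 5)*(m - 3)*(m^2 - 1) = (m - 5)*(m - 3)*(m + 1)*(m - 1)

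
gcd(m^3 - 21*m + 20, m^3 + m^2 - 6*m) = 1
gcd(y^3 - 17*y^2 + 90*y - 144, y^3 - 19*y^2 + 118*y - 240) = y^2 - 14*y + 48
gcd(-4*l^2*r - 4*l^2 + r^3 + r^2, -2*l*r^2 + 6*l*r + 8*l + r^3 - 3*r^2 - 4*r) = -2*l*r - 2*l + r^2 + r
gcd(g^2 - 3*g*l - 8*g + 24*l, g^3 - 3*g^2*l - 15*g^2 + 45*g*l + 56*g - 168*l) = g^2 - 3*g*l - 8*g + 24*l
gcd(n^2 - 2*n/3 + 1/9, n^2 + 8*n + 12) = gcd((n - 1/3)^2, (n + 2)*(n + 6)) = 1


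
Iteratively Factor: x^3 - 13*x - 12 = (x + 1)*(x^2 - x - 12) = (x - 4)*(x + 1)*(x + 3)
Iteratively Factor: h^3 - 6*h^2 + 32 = (h + 2)*(h^2 - 8*h + 16) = (h - 4)*(h + 2)*(h - 4)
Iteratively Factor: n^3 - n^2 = (n)*(n^2 - n) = n*(n - 1)*(n)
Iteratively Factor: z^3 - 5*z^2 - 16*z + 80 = (z - 4)*(z^2 - z - 20) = (z - 5)*(z - 4)*(z + 4)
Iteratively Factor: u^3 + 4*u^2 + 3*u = (u + 1)*(u^2 + 3*u) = (u + 1)*(u + 3)*(u)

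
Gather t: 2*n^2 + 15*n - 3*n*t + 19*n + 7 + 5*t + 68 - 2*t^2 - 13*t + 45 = 2*n^2 + 34*n - 2*t^2 + t*(-3*n - 8) + 120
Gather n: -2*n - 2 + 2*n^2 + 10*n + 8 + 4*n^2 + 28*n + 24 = 6*n^2 + 36*n + 30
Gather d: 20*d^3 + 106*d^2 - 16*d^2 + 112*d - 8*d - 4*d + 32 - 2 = 20*d^3 + 90*d^2 + 100*d + 30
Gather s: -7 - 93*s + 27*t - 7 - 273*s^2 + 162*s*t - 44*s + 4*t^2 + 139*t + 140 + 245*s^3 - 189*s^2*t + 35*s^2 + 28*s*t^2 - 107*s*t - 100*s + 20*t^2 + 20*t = 245*s^3 + s^2*(-189*t - 238) + s*(28*t^2 + 55*t - 237) + 24*t^2 + 186*t + 126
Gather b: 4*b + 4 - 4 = 4*b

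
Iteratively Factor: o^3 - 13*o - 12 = (o + 3)*(o^2 - 3*o - 4) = (o + 1)*(o + 3)*(o - 4)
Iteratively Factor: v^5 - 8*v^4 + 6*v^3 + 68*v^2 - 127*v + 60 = (v - 1)*(v^4 - 7*v^3 - v^2 + 67*v - 60) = (v - 5)*(v - 1)*(v^3 - 2*v^2 - 11*v + 12) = (v - 5)*(v - 1)*(v + 3)*(v^2 - 5*v + 4) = (v - 5)*(v - 4)*(v - 1)*(v + 3)*(v - 1)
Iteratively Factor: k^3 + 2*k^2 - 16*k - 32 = (k + 4)*(k^2 - 2*k - 8) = (k + 2)*(k + 4)*(k - 4)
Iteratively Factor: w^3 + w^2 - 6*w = (w)*(w^2 + w - 6) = w*(w - 2)*(w + 3)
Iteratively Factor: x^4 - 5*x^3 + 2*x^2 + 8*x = (x)*(x^3 - 5*x^2 + 2*x + 8) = x*(x + 1)*(x^2 - 6*x + 8) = x*(x - 4)*(x + 1)*(x - 2)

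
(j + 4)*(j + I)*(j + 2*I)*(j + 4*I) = j^4 + 4*j^3 + 7*I*j^3 - 14*j^2 + 28*I*j^2 - 56*j - 8*I*j - 32*I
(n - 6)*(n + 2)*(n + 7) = n^3 + 3*n^2 - 40*n - 84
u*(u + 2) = u^2 + 2*u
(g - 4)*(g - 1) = g^2 - 5*g + 4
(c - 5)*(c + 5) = c^2 - 25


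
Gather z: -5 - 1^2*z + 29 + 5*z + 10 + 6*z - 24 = 10*z + 10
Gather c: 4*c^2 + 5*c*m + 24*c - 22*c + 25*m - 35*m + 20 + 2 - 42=4*c^2 + c*(5*m + 2) - 10*m - 20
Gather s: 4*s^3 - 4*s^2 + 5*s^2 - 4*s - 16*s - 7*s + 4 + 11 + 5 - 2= 4*s^3 + s^2 - 27*s + 18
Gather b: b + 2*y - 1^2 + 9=b + 2*y + 8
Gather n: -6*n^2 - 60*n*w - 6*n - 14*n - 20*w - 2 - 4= -6*n^2 + n*(-60*w - 20) - 20*w - 6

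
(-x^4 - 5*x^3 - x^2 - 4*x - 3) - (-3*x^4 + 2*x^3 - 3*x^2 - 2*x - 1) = 2*x^4 - 7*x^3 + 2*x^2 - 2*x - 2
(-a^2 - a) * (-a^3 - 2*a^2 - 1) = a^5 + 3*a^4 + 2*a^3 + a^2 + a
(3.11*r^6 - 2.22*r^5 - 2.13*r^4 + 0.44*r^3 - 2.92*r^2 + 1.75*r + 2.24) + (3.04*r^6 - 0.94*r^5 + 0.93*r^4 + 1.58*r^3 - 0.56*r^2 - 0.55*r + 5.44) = 6.15*r^6 - 3.16*r^5 - 1.2*r^4 + 2.02*r^3 - 3.48*r^2 + 1.2*r + 7.68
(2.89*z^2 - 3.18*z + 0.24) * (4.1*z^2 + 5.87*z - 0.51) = 11.849*z^4 + 3.9263*z^3 - 19.1565*z^2 + 3.0306*z - 0.1224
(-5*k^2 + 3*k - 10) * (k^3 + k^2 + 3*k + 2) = -5*k^5 - 2*k^4 - 22*k^3 - 11*k^2 - 24*k - 20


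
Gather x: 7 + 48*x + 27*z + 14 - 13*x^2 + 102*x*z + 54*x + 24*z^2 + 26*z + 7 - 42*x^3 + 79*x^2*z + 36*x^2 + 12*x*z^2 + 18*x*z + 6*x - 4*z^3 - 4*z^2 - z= -42*x^3 + x^2*(79*z + 23) + x*(12*z^2 + 120*z + 108) - 4*z^3 + 20*z^2 + 52*z + 28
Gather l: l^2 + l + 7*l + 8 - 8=l^2 + 8*l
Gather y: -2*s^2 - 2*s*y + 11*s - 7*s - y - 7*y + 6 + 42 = -2*s^2 + 4*s + y*(-2*s - 8) + 48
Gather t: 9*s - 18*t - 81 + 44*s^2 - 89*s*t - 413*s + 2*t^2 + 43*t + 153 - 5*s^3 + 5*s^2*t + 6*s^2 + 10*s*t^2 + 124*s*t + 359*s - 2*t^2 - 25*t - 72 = -5*s^3 + 50*s^2 + 10*s*t^2 - 45*s + t*(5*s^2 + 35*s)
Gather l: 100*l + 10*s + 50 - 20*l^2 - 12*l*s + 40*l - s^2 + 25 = -20*l^2 + l*(140 - 12*s) - s^2 + 10*s + 75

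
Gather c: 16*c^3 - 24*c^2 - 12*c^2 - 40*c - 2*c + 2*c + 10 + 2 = 16*c^3 - 36*c^2 - 40*c + 12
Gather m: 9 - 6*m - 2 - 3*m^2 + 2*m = -3*m^2 - 4*m + 7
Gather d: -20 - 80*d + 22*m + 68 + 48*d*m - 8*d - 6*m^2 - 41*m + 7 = d*(48*m - 88) - 6*m^2 - 19*m + 55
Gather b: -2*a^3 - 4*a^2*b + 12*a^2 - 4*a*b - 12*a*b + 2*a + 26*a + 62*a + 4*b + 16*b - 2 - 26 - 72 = -2*a^3 + 12*a^2 + 90*a + b*(-4*a^2 - 16*a + 20) - 100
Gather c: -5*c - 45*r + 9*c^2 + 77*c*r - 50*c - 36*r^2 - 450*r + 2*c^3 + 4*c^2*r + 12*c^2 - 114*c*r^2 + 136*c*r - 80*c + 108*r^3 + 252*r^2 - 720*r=2*c^3 + c^2*(4*r + 21) + c*(-114*r^2 + 213*r - 135) + 108*r^3 + 216*r^2 - 1215*r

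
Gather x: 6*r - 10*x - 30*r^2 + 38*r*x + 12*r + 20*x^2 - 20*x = -30*r^2 + 18*r + 20*x^2 + x*(38*r - 30)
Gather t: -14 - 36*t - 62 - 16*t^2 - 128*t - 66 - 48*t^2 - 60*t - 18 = -64*t^2 - 224*t - 160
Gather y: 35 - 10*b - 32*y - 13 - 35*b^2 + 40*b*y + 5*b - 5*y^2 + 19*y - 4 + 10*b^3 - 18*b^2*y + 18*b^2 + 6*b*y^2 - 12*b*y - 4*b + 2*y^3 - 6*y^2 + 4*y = 10*b^3 - 17*b^2 - 9*b + 2*y^3 + y^2*(6*b - 11) + y*(-18*b^2 + 28*b - 9) + 18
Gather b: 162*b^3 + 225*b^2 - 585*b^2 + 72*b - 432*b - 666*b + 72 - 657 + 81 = 162*b^3 - 360*b^2 - 1026*b - 504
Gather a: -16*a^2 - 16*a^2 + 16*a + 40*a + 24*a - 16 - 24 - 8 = -32*a^2 + 80*a - 48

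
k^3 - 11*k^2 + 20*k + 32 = (k - 8)*(k - 4)*(k + 1)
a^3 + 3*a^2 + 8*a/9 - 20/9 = (a - 2/3)*(a + 5/3)*(a + 2)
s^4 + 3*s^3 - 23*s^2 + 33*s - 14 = (s - 2)*(s - 1)^2*(s + 7)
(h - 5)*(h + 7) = h^2 + 2*h - 35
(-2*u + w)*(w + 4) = -2*u*w - 8*u + w^2 + 4*w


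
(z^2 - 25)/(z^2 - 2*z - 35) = (z - 5)/(z - 7)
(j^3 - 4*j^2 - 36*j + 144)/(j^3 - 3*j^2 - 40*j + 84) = (j^2 - 10*j + 24)/(j^2 - 9*j + 14)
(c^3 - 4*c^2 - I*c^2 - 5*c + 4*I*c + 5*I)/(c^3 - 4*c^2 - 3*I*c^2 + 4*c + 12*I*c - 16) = (c^3 - c^2*(4 + I) + c*(-5 + 4*I) + 5*I)/(c^3 - c^2*(4 + 3*I) + 4*c*(1 + 3*I) - 16)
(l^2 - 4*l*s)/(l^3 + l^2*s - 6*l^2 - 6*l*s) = (l - 4*s)/(l^2 + l*s - 6*l - 6*s)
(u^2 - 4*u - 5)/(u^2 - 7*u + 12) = (u^2 - 4*u - 5)/(u^2 - 7*u + 12)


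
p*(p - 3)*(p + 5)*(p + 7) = p^4 + 9*p^3 - p^2 - 105*p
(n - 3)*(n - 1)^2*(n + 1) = n^4 - 4*n^3 + 2*n^2 + 4*n - 3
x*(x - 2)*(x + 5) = x^3 + 3*x^2 - 10*x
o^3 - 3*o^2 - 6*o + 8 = (o - 4)*(o - 1)*(o + 2)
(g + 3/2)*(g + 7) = g^2 + 17*g/2 + 21/2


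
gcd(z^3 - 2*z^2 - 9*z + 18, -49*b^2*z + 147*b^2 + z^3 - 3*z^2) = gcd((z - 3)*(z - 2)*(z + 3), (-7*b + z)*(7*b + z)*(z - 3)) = z - 3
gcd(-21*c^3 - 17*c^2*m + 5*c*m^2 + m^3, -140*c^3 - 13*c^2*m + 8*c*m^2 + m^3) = 7*c + m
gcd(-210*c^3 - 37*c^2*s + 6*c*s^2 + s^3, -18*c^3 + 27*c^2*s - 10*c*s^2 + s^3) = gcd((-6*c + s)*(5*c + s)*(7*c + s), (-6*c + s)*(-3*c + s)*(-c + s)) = -6*c + s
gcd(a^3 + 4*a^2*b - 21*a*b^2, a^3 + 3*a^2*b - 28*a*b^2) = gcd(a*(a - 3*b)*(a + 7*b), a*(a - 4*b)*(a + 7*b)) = a^2 + 7*a*b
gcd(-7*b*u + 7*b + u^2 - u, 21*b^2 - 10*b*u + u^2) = -7*b + u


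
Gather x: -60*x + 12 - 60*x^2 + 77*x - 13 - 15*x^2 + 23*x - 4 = -75*x^2 + 40*x - 5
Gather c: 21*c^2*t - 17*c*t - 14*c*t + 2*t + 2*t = 21*c^2*t - 31*c*t + 4*t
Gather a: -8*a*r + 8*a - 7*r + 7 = a*(8 - 8*r) - 7*r + 7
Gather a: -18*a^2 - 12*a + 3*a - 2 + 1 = -18*a^2 - 9*a - 1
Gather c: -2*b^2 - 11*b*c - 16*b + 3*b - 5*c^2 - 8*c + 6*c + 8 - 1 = -2*b^2 - 13*b - 5*c^2 + c*(-11*b - 2) + 7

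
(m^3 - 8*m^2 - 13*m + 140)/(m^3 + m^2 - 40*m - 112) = (m - 5)/(m + 4)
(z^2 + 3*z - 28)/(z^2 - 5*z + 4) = (z + 7)/(z - 1)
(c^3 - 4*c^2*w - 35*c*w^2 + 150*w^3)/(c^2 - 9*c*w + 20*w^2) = (-c^2 - c*w + 30*w^2)/(-c + 4*w)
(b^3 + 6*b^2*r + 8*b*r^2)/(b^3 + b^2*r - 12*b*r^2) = (-b - 2*r)/(-b + 3*r)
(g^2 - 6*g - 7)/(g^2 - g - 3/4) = 4*(-g^2 + 6*g + 7)/(-4*g^2 + 4*g + 3)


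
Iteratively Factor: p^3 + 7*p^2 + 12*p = (p + 3)*(p^2 + 4*p) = (p + 3)*(p + 4)*(p)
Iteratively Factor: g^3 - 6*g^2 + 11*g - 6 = (g - 3)*(g^2 - 3*g + 2) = (g - 3)*(g - 1)*(g - 2)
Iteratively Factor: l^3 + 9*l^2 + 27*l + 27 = (l + 3)*(l^2 + 6*l + 9) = (l + 3)^2*(l + 3)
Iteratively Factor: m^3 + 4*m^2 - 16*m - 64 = (m - 4)*(m^2 + 8*m + 16) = (m - 4)*(m + 4)*(m + 4)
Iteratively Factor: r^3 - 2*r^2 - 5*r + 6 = (r - 3)*(r^2 + r - 2) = (r - 3)*(r - 1)*(r + 2)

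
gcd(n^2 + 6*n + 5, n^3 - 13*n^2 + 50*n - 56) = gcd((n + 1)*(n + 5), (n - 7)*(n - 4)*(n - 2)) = 1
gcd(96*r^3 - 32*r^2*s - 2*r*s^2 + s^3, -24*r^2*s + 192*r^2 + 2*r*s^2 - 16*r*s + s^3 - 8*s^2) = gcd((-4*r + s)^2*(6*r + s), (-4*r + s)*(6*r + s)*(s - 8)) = 24*r^2 - 2*r*s - s^2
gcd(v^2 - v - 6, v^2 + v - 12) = v - 3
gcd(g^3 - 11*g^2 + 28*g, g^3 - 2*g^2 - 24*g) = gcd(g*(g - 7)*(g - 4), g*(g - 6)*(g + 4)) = g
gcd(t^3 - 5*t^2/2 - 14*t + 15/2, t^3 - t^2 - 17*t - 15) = t^2 - 2*t - 15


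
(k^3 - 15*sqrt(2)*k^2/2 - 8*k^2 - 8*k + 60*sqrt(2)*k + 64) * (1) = k^3 - 15*sqrt(2)*k^2/2 - 8*k^2 - 8*k + 60*sqrt(2)*k + 64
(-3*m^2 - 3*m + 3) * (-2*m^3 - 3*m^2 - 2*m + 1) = 6*m^5 + 15*m^4 + 9*m^3 - 6*m^2 - 9*m + 3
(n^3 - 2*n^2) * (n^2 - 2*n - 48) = n^5 - 4*n^4 - 44*n^3 + 96*n^2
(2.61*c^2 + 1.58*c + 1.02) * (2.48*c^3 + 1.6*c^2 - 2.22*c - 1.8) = 6.4728*c^5 + 8.0944*c^4 - 0.736599999999999*c^3 - 6.5736*c^2 - 5.1084*c - 1.836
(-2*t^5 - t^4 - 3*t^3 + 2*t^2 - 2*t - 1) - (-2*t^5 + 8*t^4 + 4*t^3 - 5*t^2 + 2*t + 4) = -9*t^4 - 7*t^3 + 7*t^2 - 4*t - 5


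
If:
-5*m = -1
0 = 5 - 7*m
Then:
No Solution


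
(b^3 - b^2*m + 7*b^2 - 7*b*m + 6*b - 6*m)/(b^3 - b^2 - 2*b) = (b^2 - b*m + 6*b - 6*m)/(b*(b - 2))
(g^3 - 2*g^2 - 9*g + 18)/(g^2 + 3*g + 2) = (g^3 - 2*g^2 - 9*g + 18)/(g^2 + 3*g + 2)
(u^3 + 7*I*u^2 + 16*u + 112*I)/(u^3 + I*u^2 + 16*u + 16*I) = (u + 7*I)/(u + I)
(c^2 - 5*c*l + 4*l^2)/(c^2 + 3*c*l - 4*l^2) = (c - 4*l)/(c + 4*l)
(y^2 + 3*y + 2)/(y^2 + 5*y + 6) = (y + 1)/(y + 3)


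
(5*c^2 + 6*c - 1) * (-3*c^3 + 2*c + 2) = -15*c^5 - 18*c^4 + 13*c^3 + 22*c^2 + 10*c - 2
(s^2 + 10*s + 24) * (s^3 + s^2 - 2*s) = s^5 + 11*s^4 + 32*s^3 + 4*s^2 - 48*s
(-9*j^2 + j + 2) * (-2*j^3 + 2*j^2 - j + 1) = 18*j^5 - 20*j^4 + 7*j^3 - 6*j^2 - j + 2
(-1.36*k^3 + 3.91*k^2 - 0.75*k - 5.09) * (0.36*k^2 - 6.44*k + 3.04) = -0.4896*k^5 + 10.166*k^4 - 29.5848*k^3 + 14.884*k^2 + 30.4996*k - 15.4736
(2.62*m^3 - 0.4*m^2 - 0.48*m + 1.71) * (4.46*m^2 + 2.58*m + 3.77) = 11.6852*m^5 + 4.9756*m^4 + 6.7046*m^3 + 4.8802*m^2 + 2.6022*m + 6.4467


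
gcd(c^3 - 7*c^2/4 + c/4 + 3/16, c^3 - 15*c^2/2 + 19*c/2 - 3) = c - 1/2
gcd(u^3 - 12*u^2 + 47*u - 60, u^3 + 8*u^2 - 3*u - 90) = u - 3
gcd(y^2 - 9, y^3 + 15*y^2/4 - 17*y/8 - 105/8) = y + 3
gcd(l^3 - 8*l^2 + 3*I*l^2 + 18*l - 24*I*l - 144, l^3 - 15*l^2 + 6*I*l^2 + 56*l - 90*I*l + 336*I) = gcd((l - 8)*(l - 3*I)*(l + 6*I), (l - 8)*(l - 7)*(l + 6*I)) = l^2 + l*(-8 + 6*I) - 48*I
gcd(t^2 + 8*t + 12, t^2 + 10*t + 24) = t + 6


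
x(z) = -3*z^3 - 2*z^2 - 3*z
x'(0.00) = -3.00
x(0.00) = 0.00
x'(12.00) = -1347.00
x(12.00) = -5508.00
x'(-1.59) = -19.39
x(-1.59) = 11.77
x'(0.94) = -14.71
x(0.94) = -7.08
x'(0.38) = -5.82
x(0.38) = -1.59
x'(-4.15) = -141.40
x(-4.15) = 192.43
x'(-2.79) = -61.90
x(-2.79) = 57.95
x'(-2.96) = -70.01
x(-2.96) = 69.16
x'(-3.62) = -106.46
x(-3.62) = 126.96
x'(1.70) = -35.81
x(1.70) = -25.62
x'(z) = -9*z^2 - 4*z - 3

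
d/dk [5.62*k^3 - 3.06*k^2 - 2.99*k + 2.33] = 16.86*k^2 - 6.12*k - 2.99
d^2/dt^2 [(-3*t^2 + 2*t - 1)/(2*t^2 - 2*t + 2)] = (-t^3 + 6*t^2 - 3*t - 1)/(t^6 - 3*t^5 + 6*t^4 - 7*t^3 + 6*t^2 - 3*t + 1)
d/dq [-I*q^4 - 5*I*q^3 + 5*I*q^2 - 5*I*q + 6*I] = I*(-4*q^3 - 15*q^2 + 10*q - 5)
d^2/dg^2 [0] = 0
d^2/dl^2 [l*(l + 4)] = 2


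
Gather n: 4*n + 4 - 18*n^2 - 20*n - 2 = -18*n^2 - 16*n + 2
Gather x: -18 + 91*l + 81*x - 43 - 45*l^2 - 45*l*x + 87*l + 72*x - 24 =-45*l^2 + 178*l + x*(153 - 45*l) - 85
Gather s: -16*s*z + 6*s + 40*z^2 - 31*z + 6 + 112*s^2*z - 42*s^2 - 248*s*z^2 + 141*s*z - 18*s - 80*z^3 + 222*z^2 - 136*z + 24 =s^2*(112*z - 42) + s*(-248*z^2 + 125*z - 12) - 80*z^3 + 262*z^2 - 167*z + 30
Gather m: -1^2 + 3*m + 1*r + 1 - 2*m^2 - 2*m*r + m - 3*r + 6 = -2*m^2 + m*(4 - 2*r) - 2*r + 6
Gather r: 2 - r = 2 - r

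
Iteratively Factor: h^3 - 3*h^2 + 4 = (h - 2)*(h^2 - h - 2) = (h - 2)*(h + 1)*(h - 2)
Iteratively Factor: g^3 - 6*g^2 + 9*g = (g - 3)*(g^2 - 3*g) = (g - 3)^2*(g)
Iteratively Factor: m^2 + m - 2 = (m + 2)*(m - 1)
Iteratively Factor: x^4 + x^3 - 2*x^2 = (x)*(x^3 + x^2 - 2*x) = x*(x + 2)*(x^2 - x) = x^2*(x + 2)*(x - 1)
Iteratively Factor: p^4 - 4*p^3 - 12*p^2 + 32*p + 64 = (p - 4)*(p^3 - 12*p - 16) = (p - 4)*(p + 2)*(p^2 - 2*p - 8) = (p - 4)*(p + 2)^2*(p - 4)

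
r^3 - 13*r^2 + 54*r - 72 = (r - 6)*(r - 4)*(r - 3)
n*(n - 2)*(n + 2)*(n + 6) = n^4 + 6*n^3 - 4*n^2 - 24*n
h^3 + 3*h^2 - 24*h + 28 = (h - 2)^2*(h + 7)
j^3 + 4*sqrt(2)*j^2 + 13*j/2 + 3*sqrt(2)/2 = (j + sqrt(2)/2)^2*(j + 3*sqrt(2))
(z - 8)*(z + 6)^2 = z^3 + 4*z^2 - 60*z - 288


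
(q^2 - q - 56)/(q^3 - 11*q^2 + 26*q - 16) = (q + 7)/(q^2 - 3*q + 2)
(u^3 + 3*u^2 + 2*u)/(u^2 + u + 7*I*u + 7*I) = u*(u + 2)/(u + 7*I)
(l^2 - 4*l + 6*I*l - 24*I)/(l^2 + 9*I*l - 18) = (l - 4)/(l + 3*I)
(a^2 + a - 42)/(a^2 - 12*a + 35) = (a^2 + a - 42)/(a^2 - 12*a + 35)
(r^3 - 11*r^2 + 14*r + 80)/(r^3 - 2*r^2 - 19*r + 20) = (r^2 - 6*r - 16)/(r^2 + 3*r - 4)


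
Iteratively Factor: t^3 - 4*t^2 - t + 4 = (t - 1)*(t^2 - 3*t - 4) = (t - 1)*(t + 1)*(t - 4)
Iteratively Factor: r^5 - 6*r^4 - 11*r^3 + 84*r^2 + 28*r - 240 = (r - 2)*(r^4 - 4*r^3 - 19*r^2 + 46*r + 120) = (r - 5)*(r - 2)*(r^3 + r^2 - 14*r - 24) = (r - 5)*(r - 2)*(r + 2)*(r^2 - r - 12) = (r - 5)*(r - 4)*(r - 2)*(r + 2)*(r + 3)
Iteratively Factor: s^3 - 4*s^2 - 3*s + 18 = (s - 3)*(s^2 - s - 6) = (s - 3)*(s + 2)*(s - 3)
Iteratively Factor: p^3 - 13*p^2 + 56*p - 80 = (p - 4)*(p^2 - 9*p + 20) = (p - 5)*(p - 4)*(p - 4)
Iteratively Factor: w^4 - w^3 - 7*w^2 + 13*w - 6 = (w - 1)*(w^3 - 7*w + 6) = (w - 2)*(w - 1)*(w^2 + 2*w - 3) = (w - 2)*(w - 1)*(w + 3)*(w - 1)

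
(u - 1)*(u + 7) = u^2 + 6*u - 7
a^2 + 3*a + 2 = (a + 1)*(a + 2)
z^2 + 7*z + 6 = (z + 1)*(z + 6)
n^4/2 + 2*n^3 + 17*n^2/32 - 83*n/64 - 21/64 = (n/2 + 1/2)*(n - 3/4)*(n + 1/4)*(n + 7/2)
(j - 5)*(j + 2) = j^2 - 3*j - 10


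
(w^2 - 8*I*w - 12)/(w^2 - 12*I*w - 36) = (w - 2*I)/(w - 6*I)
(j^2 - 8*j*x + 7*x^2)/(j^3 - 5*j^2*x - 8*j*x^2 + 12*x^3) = (-j + 7*x)/(-j^2 + 4*j*x + 12*x^2)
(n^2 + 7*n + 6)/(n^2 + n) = (n + 6)/n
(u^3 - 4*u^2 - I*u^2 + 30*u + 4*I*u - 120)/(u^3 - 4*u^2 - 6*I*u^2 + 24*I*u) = (u + 5*I)/u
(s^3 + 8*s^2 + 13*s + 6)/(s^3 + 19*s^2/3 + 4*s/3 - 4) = 3*(s + 1)/(3*s - 2)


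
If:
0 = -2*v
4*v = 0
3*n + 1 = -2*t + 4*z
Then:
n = -2*t/3 + 4*z/3 - 1/3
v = 0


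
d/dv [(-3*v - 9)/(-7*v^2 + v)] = 3*(-7*v^2 - 42*v + 3)/(v^2*(49*v^2 - 14*v + 1))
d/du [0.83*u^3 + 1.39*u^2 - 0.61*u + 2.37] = 2.49*u^2 + 2.78*u - 0.61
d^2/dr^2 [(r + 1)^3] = 6*r + 6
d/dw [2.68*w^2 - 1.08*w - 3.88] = 5.36*w - 1.08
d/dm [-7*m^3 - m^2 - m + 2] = -21*m^2 - 2*m - 1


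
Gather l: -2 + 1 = -1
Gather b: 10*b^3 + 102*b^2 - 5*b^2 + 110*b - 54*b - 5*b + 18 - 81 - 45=10*b^3 + 97*b^2 + 51*b - 108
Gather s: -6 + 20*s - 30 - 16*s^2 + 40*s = -16*s^2 + 60*s - 36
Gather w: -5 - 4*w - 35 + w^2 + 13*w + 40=w^2 + 9*w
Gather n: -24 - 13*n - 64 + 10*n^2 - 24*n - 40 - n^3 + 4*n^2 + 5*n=-n^3 + 14*n^2 - 32*n - 128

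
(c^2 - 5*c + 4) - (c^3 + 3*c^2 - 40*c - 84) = -c^3 - 2*c^2 + 35*c + 88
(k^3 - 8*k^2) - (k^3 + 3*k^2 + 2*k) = -11*k^2 - 2*k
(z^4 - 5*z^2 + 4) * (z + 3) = z^5 + 3*z^4 - 5*z^3 - 15*z^2 + 4*z + 12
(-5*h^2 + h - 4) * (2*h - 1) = -10*h^3 + 7*h^2 - 9*h + 4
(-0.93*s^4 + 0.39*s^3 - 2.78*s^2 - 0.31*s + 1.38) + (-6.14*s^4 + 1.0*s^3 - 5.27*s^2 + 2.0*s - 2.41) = -7.07*s^4 + 1.39*s^3 - 8.05*s^2 + 1.69*s - 1.03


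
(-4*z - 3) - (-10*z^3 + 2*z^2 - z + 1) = 10*z^3 - 2*z^2 - 3*z - 4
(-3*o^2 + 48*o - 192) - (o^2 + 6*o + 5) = -4*o^2 + 42*o - 197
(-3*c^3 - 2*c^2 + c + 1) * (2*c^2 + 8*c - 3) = -6*c^5 - 28*c^4 - 5*c^3 + 16*c^2 + 5*c - 3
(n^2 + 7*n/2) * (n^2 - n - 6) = n^4 + 5*n^3/2 - 19*n^2/2 - 21*n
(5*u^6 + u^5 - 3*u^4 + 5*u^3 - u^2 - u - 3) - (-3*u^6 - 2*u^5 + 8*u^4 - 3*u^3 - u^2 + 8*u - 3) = 8*u^6 + 3*u^5 - 11*u^4 + 8*u^3 - 9*u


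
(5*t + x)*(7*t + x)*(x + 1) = 35*t^2*x + 35*t^2 + 12*t*x^2 + 12*t*x + x^3 + x^2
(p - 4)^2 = p^2 - 8*p + 16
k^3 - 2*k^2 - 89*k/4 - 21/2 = (k - 6)*(k + 1/2)*(k + 7/2)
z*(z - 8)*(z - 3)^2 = z^4 - 14*z^3 + 57*z^2 - 72*z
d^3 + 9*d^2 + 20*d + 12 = (d + 1)*(d + 2)*(d + 6)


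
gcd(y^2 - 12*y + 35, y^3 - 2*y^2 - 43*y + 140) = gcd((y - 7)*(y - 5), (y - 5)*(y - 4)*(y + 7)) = y - 5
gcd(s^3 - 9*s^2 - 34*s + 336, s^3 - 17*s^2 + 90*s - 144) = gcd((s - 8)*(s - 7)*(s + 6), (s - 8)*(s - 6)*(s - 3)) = s - 8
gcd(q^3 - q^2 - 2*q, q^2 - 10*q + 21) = 1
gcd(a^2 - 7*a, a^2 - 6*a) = a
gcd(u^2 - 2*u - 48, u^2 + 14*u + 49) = 1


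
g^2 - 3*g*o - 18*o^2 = (g - 6*o)*(g + 3*o)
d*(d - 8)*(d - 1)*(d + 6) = d^4 - 3*d^3 - 46*d^2 + 48*d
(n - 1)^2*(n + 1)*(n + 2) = n^4 + n^3 - 3*n^2 - n + 2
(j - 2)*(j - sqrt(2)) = j^2 - 2*j - sqrt(2)*j + 2*sqrt(2)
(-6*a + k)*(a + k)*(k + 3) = -6*a^2*k - 18*a^2 - 5*a*k^2 - 15*a*k + k^3 + 3*k^2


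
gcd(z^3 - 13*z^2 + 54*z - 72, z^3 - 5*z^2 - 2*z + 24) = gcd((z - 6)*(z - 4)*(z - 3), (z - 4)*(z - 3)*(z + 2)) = z^2 - 7*z + 12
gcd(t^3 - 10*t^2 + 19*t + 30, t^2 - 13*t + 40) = t - 5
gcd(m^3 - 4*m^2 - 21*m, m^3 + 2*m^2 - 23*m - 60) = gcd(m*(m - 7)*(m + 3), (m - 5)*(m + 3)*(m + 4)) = m + 3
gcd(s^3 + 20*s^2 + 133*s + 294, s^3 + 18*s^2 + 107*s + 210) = s^2 + 13*s + 42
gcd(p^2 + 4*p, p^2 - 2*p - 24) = p + 4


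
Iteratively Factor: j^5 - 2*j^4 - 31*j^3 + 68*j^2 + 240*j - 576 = (j - 3)*(j^4 + j^3 - 28*j^2 - 16*j + 192) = (j - 3)*(j + 4)*(j^3 - 3*j^2 - 16*j + 48) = (j - 3)*(j + 4)^2*(j^2 - 7*j + 12) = (j - 3)^2*(j + 4)^2*(j - 4)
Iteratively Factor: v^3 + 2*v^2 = (v)*(v^2 + 2*v) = v^2*(v + 2)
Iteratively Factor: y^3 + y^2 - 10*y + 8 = (y + 4)*(y^2 - 3*y + 2) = (y - 1)*(y + 4)*(y - 2)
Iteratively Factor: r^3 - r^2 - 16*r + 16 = (r - 4)*(r^2 + 3*r - 4) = (r - 4)*(r + 4)*(r - 1)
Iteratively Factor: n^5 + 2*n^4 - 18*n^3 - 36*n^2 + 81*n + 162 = (n + 3)*(n^4 - n^3 - 15*n^2 + 9*n + 54) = (n + 3)^2*(n^3 - 4*n^2 - 3*n + 18) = (n + 2)*(n + 3)^2*(n^2 - 6*n + 9) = (n - 3)*(n + 2)*(n + 3)^2*(n - 3)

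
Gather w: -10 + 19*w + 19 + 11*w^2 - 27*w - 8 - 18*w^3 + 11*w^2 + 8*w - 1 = -18*w^3 + 22*w^2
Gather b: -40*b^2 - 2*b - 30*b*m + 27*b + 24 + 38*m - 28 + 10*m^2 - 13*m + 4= -40*b^2 + b*(25 - 30*m) + 10*m^2 + 25*m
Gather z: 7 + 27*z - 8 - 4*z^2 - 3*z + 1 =-4*z^2 + 24*z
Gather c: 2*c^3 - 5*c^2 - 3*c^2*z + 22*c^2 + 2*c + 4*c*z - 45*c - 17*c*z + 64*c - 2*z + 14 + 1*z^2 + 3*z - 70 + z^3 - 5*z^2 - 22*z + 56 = 2*c^3 + c^2*(17 - 3*z) + c*(21 - 13*z) + z^3 - 4*z^2 - 21*z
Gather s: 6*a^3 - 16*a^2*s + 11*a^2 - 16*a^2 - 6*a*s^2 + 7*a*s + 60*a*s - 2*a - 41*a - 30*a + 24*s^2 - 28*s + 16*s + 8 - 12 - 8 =6*a^3 - 5*a^2 - 73*a + s^2*(24 - 6*a) + s*(-16*a^2 + 67*a - 12) - 12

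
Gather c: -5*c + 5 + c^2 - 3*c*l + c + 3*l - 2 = c^2 + c*(-3*l - 4) + 3*l + 3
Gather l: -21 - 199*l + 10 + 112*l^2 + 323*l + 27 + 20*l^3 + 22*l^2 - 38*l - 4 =20*l^3 + 134*l^2 + 86*l + 12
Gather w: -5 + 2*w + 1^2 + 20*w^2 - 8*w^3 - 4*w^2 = -8*w^3 + 16*w^2 + 2*w - 4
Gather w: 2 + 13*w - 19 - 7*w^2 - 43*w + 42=-7*w^2 - 30*w + 25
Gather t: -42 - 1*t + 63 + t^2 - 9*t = t^2 - 10*t + 21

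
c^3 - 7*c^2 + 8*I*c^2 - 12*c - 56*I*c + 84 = (c - 7)*(c + 2*I)*(c + 6*I)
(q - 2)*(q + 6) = q^2 + 4*q - 12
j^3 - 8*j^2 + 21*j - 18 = (j - 3)^2*(j - 2)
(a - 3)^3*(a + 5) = a^4 - 4*a^3 - 18*a^2 + 108*a - 135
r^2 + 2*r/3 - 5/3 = (r - 1)*(r + 5/3)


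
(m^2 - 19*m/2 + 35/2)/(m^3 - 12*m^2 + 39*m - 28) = (m - 5/2)/(m^2 - 5*m + 4)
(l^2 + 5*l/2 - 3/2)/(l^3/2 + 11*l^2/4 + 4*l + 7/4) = 2*(2*l^2 + 5*l - 3)/(2*l^3 + 11*l^2 + 16*l + 7)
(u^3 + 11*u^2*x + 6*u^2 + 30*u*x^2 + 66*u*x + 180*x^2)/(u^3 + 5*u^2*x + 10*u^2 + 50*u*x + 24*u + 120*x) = (u + 6*x)/(u + 4)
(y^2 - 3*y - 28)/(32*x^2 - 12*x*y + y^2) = (y^2 - 3*y - 28)/(32*x^2 - 12*x*y + y^2)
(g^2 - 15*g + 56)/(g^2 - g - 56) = (g - 7)/(g + 7)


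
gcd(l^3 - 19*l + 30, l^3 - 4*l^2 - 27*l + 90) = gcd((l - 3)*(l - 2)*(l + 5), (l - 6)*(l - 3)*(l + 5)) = l^2 + 2*l - 15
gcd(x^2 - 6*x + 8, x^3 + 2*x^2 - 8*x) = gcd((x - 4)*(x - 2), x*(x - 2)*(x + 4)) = x - 2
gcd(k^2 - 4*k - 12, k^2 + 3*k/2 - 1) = k + 2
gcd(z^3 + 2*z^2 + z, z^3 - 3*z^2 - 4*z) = z^2 + z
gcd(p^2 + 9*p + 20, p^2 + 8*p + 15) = p + 5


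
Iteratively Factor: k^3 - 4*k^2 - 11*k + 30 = (k + 3)*(k^2 - 7*k + 10) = (k - 5)*(k + 3)*(k - 2)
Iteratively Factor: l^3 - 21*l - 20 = (l - 5)*(l^2 + 5*l + 4) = (l - 5)*(l + 1)*(l + 4)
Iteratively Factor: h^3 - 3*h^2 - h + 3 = (h - 3)*(h^2 - 1) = (h - 3)*(h - 1)*(h + 1)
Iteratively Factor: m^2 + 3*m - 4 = (m - 1)*(m + 4)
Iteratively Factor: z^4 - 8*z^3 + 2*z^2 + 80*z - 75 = (z - 5)*(z^3 - 3*z^2 - 13*z + 15) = (z - 5)*(z - 1)*(z^2 - 2*z - 15) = (z - 5)*(z - 1)*(z + 3)*(z - 5)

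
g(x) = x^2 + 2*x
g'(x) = 2*x + 2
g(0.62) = 1.62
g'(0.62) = 3.24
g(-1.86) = -0.26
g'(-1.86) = -1.72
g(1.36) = 4.57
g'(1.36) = 4.72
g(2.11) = 8.67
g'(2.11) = 6.22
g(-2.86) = 2.46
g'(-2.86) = -3.72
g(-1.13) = -0.98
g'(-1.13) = -0.26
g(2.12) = 8.73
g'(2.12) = 6.24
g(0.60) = 1.56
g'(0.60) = 3.20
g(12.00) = 168.00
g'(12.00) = 26.00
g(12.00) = 168.00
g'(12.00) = 26.00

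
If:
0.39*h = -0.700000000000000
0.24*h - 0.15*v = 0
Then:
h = -1.79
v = -2.87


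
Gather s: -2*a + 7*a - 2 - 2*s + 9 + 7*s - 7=5*a + 5*s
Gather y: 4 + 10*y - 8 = 10*y - 4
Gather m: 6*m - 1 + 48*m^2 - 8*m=48*m^2 - 2*m - 1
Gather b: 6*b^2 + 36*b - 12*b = 6*b^2 + 24*b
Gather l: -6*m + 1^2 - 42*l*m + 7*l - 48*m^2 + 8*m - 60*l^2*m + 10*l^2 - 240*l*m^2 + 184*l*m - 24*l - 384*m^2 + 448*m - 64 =l^2*(10 - 60*m) + l*(-240*m^2 + 142*m - 17) - 432*m^2 + 450*m - 63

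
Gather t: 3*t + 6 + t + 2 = 4*t + 8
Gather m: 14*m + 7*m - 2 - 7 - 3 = 21*m - 12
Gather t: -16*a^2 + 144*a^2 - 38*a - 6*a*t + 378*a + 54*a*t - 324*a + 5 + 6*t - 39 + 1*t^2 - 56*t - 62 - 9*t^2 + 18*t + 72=128*a^2 + 16*a - 8*t^2 + t*(48*a - 32) - 24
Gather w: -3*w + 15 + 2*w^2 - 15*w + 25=2*w^2 - 18*w + 40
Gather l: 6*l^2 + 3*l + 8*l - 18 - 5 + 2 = 6*l^2 + 11*l - 21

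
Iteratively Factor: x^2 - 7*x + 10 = (x - 5)*(x - 2)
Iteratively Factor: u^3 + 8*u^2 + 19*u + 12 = (u + 4)*(u^2 + 4*u + 3) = (u + 3)*(u + 4)*(u + 1)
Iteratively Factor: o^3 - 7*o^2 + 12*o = (o)*(o^2 - 7*o + 12) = o*(o - 4)*(o - 3)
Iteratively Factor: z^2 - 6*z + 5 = (z - 5)*(z - 1)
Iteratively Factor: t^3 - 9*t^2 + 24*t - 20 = (t - 2)*(t^2 - 7*t + 10) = (t - 5)*(t - 2)*(t - 2)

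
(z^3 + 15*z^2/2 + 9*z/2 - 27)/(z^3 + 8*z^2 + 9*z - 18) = (z - 3/2)/(z - 1)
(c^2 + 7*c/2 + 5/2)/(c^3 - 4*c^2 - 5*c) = (c + 5/2)/(c*(c - 5))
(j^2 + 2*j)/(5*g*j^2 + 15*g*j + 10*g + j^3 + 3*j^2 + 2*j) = j/(5*g*j + 5*g + j^2 + j)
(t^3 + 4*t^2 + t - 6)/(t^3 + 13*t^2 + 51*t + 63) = (t^2 + t - 2)/(t^2 + 10*t + 21)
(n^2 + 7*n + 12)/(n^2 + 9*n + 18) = (n + 4)/(n + 6)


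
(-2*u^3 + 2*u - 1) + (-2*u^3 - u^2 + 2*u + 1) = -4*u^3 - u^2 + 4*u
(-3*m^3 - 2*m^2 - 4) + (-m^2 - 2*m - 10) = -3*m^3 - 3*m^2 - 2*m - 14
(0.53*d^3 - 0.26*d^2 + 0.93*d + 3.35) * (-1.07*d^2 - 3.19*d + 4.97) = -0.5671*d^5 - 1.4125*d^4 + 2.4684*d^3 - 7.8434*d^2 - 6.0644*d + 16.6495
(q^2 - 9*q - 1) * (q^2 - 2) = q^4 - 9*q^3 - 3*q^2 + 18*q + 2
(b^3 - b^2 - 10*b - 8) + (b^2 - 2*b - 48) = b^3 - 12*b - 56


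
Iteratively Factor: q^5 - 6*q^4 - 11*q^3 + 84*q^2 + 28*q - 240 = (q - 5)*(q^4 - q^3 - 16*q^2 + 4*q + 48) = (q - 5)*(q - 2)*(q^3 + q^2 - 14*q - 24) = (q - 5)*(q - 2)*(q + 3)*(q^2 - 2*q - 8) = (q - 5)*(q - 4)*(q - 2)*(q + 3)*(q + 2)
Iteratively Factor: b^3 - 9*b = (b - 3)*(b^2 + 3*b) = (b - 3)*(b + 3)*(b)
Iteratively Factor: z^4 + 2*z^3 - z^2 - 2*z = (z + 1)*(z^3 + z^2 - 2*z) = (z + 1)*(z + 2)*(z^2 - z) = z*(z + 1)*(z + 2)*(z - 1)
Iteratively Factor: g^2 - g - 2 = (g - 2)*(g + 1)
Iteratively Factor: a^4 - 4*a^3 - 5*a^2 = (a + 1)*(a^3 - 5*a^2) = (a - 5)*(a + 1)*(a^2) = a*(a - 5)*(a + 1)*(a)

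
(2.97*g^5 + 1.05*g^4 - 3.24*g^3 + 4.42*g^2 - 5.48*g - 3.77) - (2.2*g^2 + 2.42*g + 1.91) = 2.97*g^5 + 1.05*g^4 - 3.24*g^3 + 2.22*g^2 - 7.9*g - 5.68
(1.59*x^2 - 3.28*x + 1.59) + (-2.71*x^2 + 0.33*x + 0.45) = -1.12*x^2 - 2.95*x + 2.04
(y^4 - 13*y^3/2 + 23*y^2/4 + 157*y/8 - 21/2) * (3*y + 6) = 3*y^5 - 27*y^4/2 - 87*y^3/4 + 747*y^2/8 + 345*y/4 - 63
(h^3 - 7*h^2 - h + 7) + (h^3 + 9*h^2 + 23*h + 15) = 2*h^3 + 2*h^2 + 22*h + 22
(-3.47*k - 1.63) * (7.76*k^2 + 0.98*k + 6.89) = -26.9272*k^3 - 16.0494*k^2 - 25.5057*k - 11.2307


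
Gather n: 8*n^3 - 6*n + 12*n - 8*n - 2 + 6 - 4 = 8*n^3 - 2*n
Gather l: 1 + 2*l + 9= 2*l + 10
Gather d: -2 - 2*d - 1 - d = -3*d - 3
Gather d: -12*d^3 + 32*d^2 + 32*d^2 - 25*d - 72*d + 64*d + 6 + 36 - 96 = -12*d^3 + 64*d^2 - 33*d - 54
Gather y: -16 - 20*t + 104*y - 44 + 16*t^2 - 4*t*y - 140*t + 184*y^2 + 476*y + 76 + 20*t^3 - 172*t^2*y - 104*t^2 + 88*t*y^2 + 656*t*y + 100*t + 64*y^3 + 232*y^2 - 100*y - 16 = 20*t^3 - 88*t^2 - 60*t + 64*y^3 + y^2*(88*t + 416) + y*(-172*t^2 + 652*t + 480)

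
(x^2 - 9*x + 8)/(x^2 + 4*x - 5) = (x - 8)/(x + 5)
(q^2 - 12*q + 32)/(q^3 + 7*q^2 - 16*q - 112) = (q - 8)/(q^2 + 11*q + 28)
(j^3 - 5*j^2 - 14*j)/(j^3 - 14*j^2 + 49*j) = (j + 2)/(j - 7)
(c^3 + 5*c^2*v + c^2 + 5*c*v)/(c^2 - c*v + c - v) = c*(-c - 5*v)/(-c + v)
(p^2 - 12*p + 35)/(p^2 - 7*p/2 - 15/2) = 2*(p - 7)/(2*p + 3)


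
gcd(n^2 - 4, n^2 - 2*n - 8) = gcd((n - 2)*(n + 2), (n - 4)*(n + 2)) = n + 2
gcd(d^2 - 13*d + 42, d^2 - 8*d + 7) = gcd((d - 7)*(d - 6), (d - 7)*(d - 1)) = d - 7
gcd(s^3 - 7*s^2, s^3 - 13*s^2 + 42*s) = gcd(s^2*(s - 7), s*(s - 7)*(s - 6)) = s^2 - 7*s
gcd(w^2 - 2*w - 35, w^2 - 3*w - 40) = w + 5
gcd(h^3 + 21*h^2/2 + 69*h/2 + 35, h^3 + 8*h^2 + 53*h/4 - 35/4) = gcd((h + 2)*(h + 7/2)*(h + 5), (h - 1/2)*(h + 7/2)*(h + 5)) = h^2 + 17*h/2 + 35/2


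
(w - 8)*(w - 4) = w^2 - 12*w + 32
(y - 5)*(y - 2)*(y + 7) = y^3 - 39*y + 70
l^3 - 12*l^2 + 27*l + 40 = (l - 8)*(l - 5)*(l + 1)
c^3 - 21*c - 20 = (c - 5)*(c + 1)*(c + 4)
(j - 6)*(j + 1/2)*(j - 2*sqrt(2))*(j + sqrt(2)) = j^4 - 11*j^3/2 - sqrt(2)*j^3 - 7*j^2 + 11*sqrt(2)*j^2/2 + 3*sqrt(2)*j + 22*j + 12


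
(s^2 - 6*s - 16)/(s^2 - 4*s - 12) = (s - 8)/(s - 6)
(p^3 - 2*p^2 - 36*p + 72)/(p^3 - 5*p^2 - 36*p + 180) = (p - 2)/(p - 5)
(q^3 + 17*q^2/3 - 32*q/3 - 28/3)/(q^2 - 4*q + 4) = (3*q^2 + 23*q + 14)/(3*(q - 2))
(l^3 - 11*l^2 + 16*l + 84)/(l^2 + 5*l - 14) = (l^3 - 11*l^2 + 16*l + 84)/(l^2 + 5*l - 14)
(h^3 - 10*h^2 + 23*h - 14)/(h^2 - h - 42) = (h^2 - 3*h + 2)/(h + 6)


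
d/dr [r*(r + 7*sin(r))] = 7*r*cos(r) + 2*r + 7*sin(r)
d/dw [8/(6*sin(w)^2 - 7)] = -48*sin(2*w)/(3*cos(2*w) + 4)^2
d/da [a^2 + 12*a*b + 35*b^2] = 2*a + 12*b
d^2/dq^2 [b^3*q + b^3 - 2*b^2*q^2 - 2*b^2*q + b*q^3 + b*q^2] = 2*b*(-2*b + 3*q + 1)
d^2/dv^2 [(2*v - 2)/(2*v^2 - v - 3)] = 4*(3*(1 - 2*v)*(-2*v^2 + v + 3) - (v - 1)*(4*v - 1)^2)/(-2*v^2 + v + 3)^3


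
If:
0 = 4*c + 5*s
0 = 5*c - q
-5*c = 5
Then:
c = -1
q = -5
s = 4/5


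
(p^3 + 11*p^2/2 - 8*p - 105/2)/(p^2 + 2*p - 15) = p + 7/2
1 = 1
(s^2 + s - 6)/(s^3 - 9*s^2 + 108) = (s - 2)/(s^2 - 12*s + 36)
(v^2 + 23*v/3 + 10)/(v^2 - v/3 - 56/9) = 3*(3*v^2 + 23*v + 30)/(9*v^2 - 3*v - 56)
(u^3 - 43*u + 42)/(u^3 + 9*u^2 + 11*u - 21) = (u - 6)/(u + 3)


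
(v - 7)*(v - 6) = v^2 - 13*v + 42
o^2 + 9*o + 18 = (o + 3)*(o + 6)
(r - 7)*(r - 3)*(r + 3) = r^3 - 7*r^2 - 9*r + 63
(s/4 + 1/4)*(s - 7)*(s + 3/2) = s^3/4 - 9*s^2/8 - 4*s - 21/8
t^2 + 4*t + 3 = (t + 1)*(t + 3)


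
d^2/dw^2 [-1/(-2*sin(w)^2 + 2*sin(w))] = (-4 - 1/sin(w) + 4/sin(w)^2 - 2/sin(w)^3)/(2*(sin(w) - 1)^2)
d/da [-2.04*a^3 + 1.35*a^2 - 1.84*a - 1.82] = -6.12*a^2 + 2.7*a - 1.84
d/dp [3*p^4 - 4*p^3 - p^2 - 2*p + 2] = 12*p^3 - 12*p^2 - 2*p - 2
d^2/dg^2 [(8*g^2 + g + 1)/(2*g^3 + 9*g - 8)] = 2*(32*g^6 + 12*g^5 - 408*g^4 + 878*g^3 + 150*g^2 + 48*g + 665)/(8*g^9 + 108*g^7 - 96*g^6 + 486*g^5 - 864*g^4 + 1113*g^3 - 1944*g^2 + 1728*g - 512)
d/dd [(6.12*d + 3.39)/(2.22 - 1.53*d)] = (28.722843*d - 41.676282)/(1.53*d - 2.22)^3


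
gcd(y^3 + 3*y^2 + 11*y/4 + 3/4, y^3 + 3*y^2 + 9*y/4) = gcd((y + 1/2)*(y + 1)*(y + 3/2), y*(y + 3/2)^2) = y + 3/2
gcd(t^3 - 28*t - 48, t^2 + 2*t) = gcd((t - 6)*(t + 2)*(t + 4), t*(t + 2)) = t + 2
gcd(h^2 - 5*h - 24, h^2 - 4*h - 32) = h - 8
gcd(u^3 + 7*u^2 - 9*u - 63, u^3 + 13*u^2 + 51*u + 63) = u^2 + 10*u + 21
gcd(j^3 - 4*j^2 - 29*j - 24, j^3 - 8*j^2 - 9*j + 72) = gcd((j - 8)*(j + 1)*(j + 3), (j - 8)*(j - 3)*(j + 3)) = j^2 - 5*j - 24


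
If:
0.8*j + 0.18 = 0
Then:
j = -0.22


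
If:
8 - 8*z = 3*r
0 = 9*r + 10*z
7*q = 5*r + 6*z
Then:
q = 16/147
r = -40/21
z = 12/7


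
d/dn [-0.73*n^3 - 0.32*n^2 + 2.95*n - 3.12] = -2.19*n^2 - 0.64*n + 2.95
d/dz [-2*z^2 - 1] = -4*z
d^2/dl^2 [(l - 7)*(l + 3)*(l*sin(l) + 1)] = -l^3*sin(l) + 4*l^2*sin(l) + 6*l^2*cos(l) + 27*l*sin(l) - 16*l*cos(l) - 8*sin(l) - 42*cos(l) + 2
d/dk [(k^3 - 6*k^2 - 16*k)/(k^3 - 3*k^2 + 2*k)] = 3*(k^2 + 12*k - 20)/(k^4 - 6*k^3 + 13*k^2 - 12*k + 4)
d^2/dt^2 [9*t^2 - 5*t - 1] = 18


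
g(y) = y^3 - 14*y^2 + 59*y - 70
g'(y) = 3*y^2 - 28*y + 59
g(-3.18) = -431.35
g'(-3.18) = 178.38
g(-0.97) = -141.32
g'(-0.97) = 88.98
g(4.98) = 0.12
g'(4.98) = -6.04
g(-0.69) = -117.70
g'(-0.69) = 79.75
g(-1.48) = -191.23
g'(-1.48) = 107.01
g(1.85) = -2.43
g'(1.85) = 17.47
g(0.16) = -60.91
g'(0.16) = 54.60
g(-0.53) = -105.35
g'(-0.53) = 74.68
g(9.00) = 56.00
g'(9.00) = 50.00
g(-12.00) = -4522.00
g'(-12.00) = 827.00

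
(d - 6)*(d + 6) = d^2 - 36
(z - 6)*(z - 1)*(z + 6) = z^3 - z^2 - 36*z + 36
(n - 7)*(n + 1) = n^2 - 6*n - 7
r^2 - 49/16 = (r - 7/4)*(r + 7/4)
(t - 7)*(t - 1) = t^2 - 8*t + 7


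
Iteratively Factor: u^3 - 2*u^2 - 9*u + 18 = (u + 3)*(u^2 - 5*u + 6) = (u - 2)*(u + 3)*(u - 3)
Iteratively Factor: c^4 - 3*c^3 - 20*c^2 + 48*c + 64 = (c - 4)*(c^3 + c^2 - 16*c - 16) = (c - 4)*(c + 1)*(c^2 - 16) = (c - 4)*(c + 1)*(c + 4)*(c - 4)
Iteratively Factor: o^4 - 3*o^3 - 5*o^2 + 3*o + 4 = (o - 4)*(o^3 + o^2 - o - 1) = (o - 4)*(o - 1)*(o^2 + 2*o + 1) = (o - 4)*(o - 1)*(o + 1)*(o + 1)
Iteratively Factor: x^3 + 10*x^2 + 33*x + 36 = (x + 4)*(x^2 + 6*x + 9) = (x + 3)*(x + 4)*(x + 3)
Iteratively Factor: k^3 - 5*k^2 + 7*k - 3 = (k - 1)*(k^2 - 4*k + 3) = (k - 3)*(k - 1)*(k - 1)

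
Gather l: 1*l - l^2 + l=-l^2 + 2*l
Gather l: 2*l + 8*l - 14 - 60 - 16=10*l - 90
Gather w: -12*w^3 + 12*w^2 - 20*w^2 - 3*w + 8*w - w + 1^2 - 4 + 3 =-12*w^3 - 8*w^2 + 4*w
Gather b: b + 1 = b + 1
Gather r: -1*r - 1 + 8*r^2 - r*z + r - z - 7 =8*r^2 - r*z - z - 8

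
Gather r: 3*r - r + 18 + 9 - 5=2*r + 22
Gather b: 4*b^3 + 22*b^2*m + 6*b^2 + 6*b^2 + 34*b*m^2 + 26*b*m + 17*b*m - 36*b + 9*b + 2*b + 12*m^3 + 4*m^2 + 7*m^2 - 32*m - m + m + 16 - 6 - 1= 4*b^3 + b^2*(22*m + 12) + b*(34*m^2 + 43*m - 25) + 12*m^3 + 11*m^2 - 32*m + 9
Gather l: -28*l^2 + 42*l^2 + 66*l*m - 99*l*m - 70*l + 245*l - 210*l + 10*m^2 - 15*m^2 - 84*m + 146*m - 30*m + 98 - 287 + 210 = 14*l^2 + l*(-33*m - 35) - 5*m^2 + 32*m + 21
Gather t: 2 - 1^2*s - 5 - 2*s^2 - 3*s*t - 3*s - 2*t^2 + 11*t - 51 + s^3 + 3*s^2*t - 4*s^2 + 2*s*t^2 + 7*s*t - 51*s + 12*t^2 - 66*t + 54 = s^3 - 6*s^2 - 55*s + t^2*(2*s + 10) + t*(3*s^2 + 4*s - 55)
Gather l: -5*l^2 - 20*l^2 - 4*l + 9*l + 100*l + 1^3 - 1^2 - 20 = -25*l^2 + 105*l - 20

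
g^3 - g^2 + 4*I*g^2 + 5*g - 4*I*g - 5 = (g - 1)*(g - I)*(g + 5*I)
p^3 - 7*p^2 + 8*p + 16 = (p - 4)^2*(p + 1)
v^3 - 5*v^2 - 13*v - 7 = (v - 7)*(v + 1)^2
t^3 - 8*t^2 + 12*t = t*(t - 6)*(t - 2)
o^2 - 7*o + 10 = (o - 5)*(o - 2)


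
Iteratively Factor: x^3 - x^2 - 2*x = (x + 1)*(x^2 - 2*x) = (x - 2)*(x + 1)*(x)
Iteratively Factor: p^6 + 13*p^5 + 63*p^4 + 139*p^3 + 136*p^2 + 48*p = (p + 4)*(p^5 + 9*p^4 + 27*p^3 + 31*p^2 + 12*p) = p*(p + 4)*(p^4 + 9*p^3 + 27*p^2 + 31*p + 12) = p*(p + 4)^2*(p^3 + 5*p^2 + 7*p + 3) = p*(p + 1)*(p + 4)^2*(p^2 + 4*p + 3) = p*(p + 1)*(p + 3)*(p + 4)^2*(p + 1)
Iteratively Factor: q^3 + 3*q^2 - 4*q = (q + 4)*(q^2 - q) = (q - 1)*(q + 4)*(q)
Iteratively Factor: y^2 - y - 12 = (y + 3)*(y - 4)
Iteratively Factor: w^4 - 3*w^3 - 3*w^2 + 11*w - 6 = (w - 3)*(w^3 - 3*w + 2) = (w - 3)*(w - 1)*(w^2 + w - 2) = (w - 3)*(w - 1)*(w + 2)*(w - 1)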